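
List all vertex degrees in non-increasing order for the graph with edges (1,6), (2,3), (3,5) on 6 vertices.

Step 1: Count edges incident to each vertex:
  deg(1) = 1 (neighbors: 6)
  deg(2) = 1 (neighbors: 3)
  deg(3) = 2 (neighbors: 2, 5)
  deg(4) = 0 (neighbors: none)
  deg(5) = 1 (neighbors: 3)
  deg(6) = 1 (neighbors: 1)

Step 2: Sort degrees in non-increasing order:
  Degrees: [1, 1, 2, 0, 1, 1] -> sorted: [2, 1, 1, 1, 1, 0]

Degree sequence: [2, 1, 1, 1, 1, 0]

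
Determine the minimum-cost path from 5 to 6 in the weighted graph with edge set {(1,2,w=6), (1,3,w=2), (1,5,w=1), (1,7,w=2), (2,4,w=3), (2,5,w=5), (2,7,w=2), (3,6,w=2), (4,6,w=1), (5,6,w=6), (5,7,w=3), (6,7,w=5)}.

Step 1: Build adjacency list with weights:
  1: 2(w=6), 3(w=2), 5(w=1), 7(w=2)
  2: 1(w=6), 4(w=3), 5(w=5), 7(w=2)
  3: 1(w=2), 6(w=2)
  4: 2(w=3), 6(w=1)
  5: 1(w=1), 2(w=5), 6(w=6), 7(w=3)
  6: 3(w=2), 4(w=1), 5(w=6), 7(w=5)
  7: 1(w=2), 2(w=2), 5(w=3), 6(w=5)

Step 2: Apply Dijkstra's algorithm from vertex 5:
  Visit vertex 5 (distance=0)
    Update dist[1] = 1
    Update dist[2] = 5
    Update dist[6] = 6
    Update dist[7] = 3
  Visit vertex 1 (distance=1)
    Update dist[3] = 3
  Visit vertex 3 (distance=3)
    Update dist[6] = 5
  Visit vertex 7 (distance=3)
  Visit vertex 2 (distance=5)
    Update dist[4] = 8
  Visit vertex 6 (distance=5)
    Update dist[4] = 6

Step 3: Shortest path: 5 -> 1 -> 3 -> 6
Total weight: 1 + 2 + 2 = 5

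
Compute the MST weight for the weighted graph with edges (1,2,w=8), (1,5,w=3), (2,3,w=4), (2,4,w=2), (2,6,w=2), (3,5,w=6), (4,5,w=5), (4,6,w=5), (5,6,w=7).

Apply Kruskal's algorithm (sort edges by weight, add if no cycle):

Sorted edges by weight:
  (2,4) w=2
  (2,6) w=2
  (1,5) w=3
  (2,3) w=4
  (4,5) w=5
  (4,6) w=5
  (3,5) w=6
  (5,6) w=7
  (1,2) w=8

Add edge (2,4) w=2 -- no cycle. Running total: 2
Add edge (2,6) w=2 -- no cycle. Running total: 4
Add edge (1,5) w=3 -- no cycle. Running total: 7
Add edge (2,3) w=4 -- no cycle. Running total: 11
Add edge (4,5) w=5 -- no cycle. Running total: 16

MST edges: (2,4,w=2), (2,6,w=2), (1,5,w=3), (2,3,w=4), (4,5,w=5)
Total MST weight: 2 + 2 + 3 + 4 + 5 = 16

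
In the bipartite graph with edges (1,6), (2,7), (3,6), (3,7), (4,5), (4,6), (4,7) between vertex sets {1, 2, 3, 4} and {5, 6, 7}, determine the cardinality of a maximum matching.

Step 1: List the neighbors of each left vertex:
  1: 6
  2: 7
  3: 6, 7
  4: 5, 6, 7

Step 2: Greedily match left vertices, then look for augmenting paths:
  Match 1 -- 6
  Match 2 -- 7
  Match 4 -- 5
  No augmenting path remains.

Step 3: Verify this is maximum:
  Matching size 3 = min(|L|, |R|) = min(4, 3), which is an upper bound, so this matching is maximum.

Maximum matching: {(1,6), (2,7), (4,5)}
Size: 3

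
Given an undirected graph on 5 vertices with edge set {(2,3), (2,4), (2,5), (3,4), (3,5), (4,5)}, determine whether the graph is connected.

Step 1: Build adjacency list from edges:
  1: (none)
  2: 3, 4, 5
  3: 2, 4, 5
  4: 2, 3, 5
  5: 2, 3, 4

Step 2: Run BFS/DFS from vertex 1:
  Visited: {1}
  Reached 1 of 5 vertices

Step 3: Only 1 of 5 vertices reached. Graph is disconnected.
Connected components: {1}, {2, 3, 4, 5}
Answer: No, the graph is not connected (2 components).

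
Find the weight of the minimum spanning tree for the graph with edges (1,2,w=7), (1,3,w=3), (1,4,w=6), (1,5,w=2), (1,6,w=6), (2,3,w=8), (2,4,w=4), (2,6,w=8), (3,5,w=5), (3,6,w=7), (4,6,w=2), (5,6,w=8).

Apply Kruskal's algorithm (sort edges by weight, add if no cycle):

Sorted edges by weight:
  (1,5) w=2
  (4,6) w=2
  (1,3) w=3
  (2,4) w=4
  (3,5) w=5
  (1,4) w=6
  (1,6) w=6
  (1,2) w=7
  (3,6) w=7
  (2,3) w=8
  (2,6) w=8
  (5,6) w=8

Add edge (1,5) w=2 -- no cycle. Running total: 2
Add edge (4,6) w=2 -- no cycle. Running total: 4
Add edge (1,3) w=3 -- no cycle. Running total: 7
Add edge (2,4) w=4 -- no cycle. Running total: 11
Skip edge (3,5) w=5 -- would create cycle
Add edge (1,4) w=6 -- no cycle. Running total: 17

MST edges: (1,5,w=2), (4,6,w=2), (1,3,w=3), (2,4,w=4), (1,4,w=6)
Total MST weight: 2 + 2 + 3 + 4 + 6 = 17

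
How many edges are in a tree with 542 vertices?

A tree on n vertices always has exactly n - 1 edges.
For n = 542: edges = 542 - 1 = 541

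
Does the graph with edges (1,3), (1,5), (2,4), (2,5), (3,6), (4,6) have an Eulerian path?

Step 1: Find the degree of each vertex:
  deg(1) = 2
  deg(2) = 2
  deg(3) = 2
  deg(4) = 2
  deg(5) = 2
  deg(6) = 2

Step 2: Count vertices with odd degree:
  All vertices have even degree (0 odd-degree vertices)

Step 3: Apply Euler's theorem:
  - Eulerian circuit exists iff graph is connected and all vertices have even degree
  - Eulerian path exists iff graph is connected and has 0 or 2 odd-degree vertices

Graph is connected with 0 odd-degree vertices.
Both Eulerian circuit and Eulerian path exist.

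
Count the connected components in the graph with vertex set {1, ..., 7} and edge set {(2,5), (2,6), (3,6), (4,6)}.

Step 1: Build adjacency list from edges:
  1: (none)
  2: 5, 6
  3: 6
  4: 6
  5: 2
  6: 2, 3, 4
  7: (none)

Step 2: Run BFS/DFS from vertex 1:
  Visited: {1}
  Reached 1 of 7 vertices

Step 3: Only 1 of 7 vertices reached. Graph is disconnected.
Connected components: {1}, {2, 3, 4, 5, 6}, {7}
Number of connected components: 3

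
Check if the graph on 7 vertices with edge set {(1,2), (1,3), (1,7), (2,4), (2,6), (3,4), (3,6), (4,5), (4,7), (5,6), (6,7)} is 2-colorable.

Step 1: Attempt 2-coloring using BFS:
  Start at vertex 1, assign color 0
  Color vertex 2 with color 1 (neighbor of 1)
  Color vertex 3 with color 1 (neighbor of 1)
  Color vertex 7 with color 1 (neighbor of 1)
  Color vertex 4 with color 0 (neighbor of 2)
  Color vertex 6 with color 0 (neighbor of 2)
  Color vertex 5 with color 1 (neighbor of 4)

Step 2: 2-coloring succeeded. No conflicts found.
  Set A (color 0): {1, 4, 6}
  Set B (color 1): {2, 3, 5, 7}

The graph is bipartite with partition {1, 4, 6}, {2, 3, 5, 7}.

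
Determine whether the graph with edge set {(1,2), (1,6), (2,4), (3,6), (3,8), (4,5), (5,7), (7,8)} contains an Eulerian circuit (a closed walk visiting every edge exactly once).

Step 1: Find the degree of each vertex:
  deg(1) = 2
  deg(2) = 2
  deg(3) = 2
  deg(4) = 2
  deg(5) = 2
  deg(6) = 2
  deg(7) = 2
  deg(8) = 2

Step 2: Count vertices with odd degree:
  All vertices have even degree (0 odd-degree vertices)

Step 3: Apply Euler's theorem:
  - Eulerian circuit exists iff graph is connected and all vertices have even degree
  - Eulerian path exists iff graph is connected and has 0 or 2 odd-degree vertices

Graph is connected with 0 odd-degree vertices.
Both Eulerian circuit and Eulerian path exist.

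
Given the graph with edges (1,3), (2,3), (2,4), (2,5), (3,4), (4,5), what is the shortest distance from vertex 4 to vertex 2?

Step 1: Build adjacency list:
  1: 3
  2: 3, 4, 5
  3: 1, 2, 4
  4: 2, 3, 5
  5: 2, 4

Step 2: BFS from vertex 4 to find shortest path to 2:
  vertex 2 reached at distance 1

Step 3: Shortest path: 4 -> 2
Path length: 1 edge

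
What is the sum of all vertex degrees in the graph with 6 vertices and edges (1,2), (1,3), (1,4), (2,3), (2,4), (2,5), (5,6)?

Step 1: Count edges incident to each vertex:
  deg(1) = 3 (neighbors: 2, 3, 4)
  deg(2) = 4 (neighbors: 1, 3, 4, 5)
  deg(3) = 2 (neighbors: 1, 2)
  deg(4) = 2 (neighbors: 1, 2)
  deg(5) = 2 (neighbors: 2, 6)
  deg(6) = 1 (neighbors: 5)

Step 2: Sum all degrees:
  3 + 4 + 2 + 2 + 2 + 1 = 14

Verification: sum of degrees = 2 * |E| = 2 * 7 = 14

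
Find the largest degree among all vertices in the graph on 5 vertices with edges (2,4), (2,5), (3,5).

Step 1: Count edges incident to each vertex:
  deg(1) = 0 (neighbors: none)
  deg(2) = 2 (neighbors: 4, 5)
  deg(3) = 1 (neighbors: 5)
  deg(4) = 1 (neighbors: 2)
  deg(5) = 2 (neighbors: 2, 3)

Step 2: Find maximum:
  max(0, 2, 1, 1, 2) = 2 (vertex 2)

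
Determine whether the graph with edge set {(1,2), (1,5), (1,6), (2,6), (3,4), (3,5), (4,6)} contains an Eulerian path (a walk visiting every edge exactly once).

Step 1: Find the degree of each vertex:
  deg(1) = 3
  deg(2) = 2
  deg(3) = 2
  deg(4) = 2
  deg(5) = 2
  deg(6) = 3

Step 2: Count vertices with odd degree:
  Odd-degree vertices: 1, 6 (2 total)

Step 3: Apply Euler's theorem:
  - Eulerian circuit exists iff graph is connected and all vertices have even degree
  - Eulerian path exists iff graph is connected and has 0 or 2 odd-degree vertices

Graph is connected with exactly 2 odd-degree vertices (1, 6).
Eulerian path exists (starting and ending at the odd-degree vertices), but no Eulerian circuit.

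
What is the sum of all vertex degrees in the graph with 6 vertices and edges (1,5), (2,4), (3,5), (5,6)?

Step 1: Count edges incident to each vertex:
  deg(1) = 1 (neighbors: 5)
  deg(2) = 1 (neighbors: 4)
  deg(3) = 1 (neighbors: 5)
  deg(4) = 1 (neighbors: 2)
  deg(5) = 3 (neighbors: 1, 3, 6)
  deg(6) = 1 (neighbors: 5)

Step 2: Sum all degrees:
  1 + 1 + 1 + 1 + 3 + 1 = 8

Verification: sum of degrees = 2 * |E| = 2 * 4 = 8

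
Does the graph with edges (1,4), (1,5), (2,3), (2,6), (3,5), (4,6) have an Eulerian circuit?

Step 1: Find the degree of each vertex:
  deg(1) = 2
  deg(2) = 2
  deg(3) = 2
  deg(4) = 2
  deg(5) = 2
  deg(6) = 2

Step 2: Count vertices with odd degree:
  All vertices have even degree (0 odd-degree vertices)

Step 3: Apply Euler's theorem:
  - Eulerian circuit exists iff graph is connected and all vertices have even degree
  - Eulerian path exists iff graph is connected and has 0 or 2 odd-degree vertices

Graph is connected with 0 odd-degree vertices.
Both Eulerian circuit and Eulerian path exist.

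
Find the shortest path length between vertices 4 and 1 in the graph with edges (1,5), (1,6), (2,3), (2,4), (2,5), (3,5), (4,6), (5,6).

Step 1: Build adjacency list:
  1: 5, 6
  2: 3, 4, 5
  3: 2, 5
  4: 2, 6
  5: 1, 2, 3, 6
  6: 1, 4, 5

Step 2: BFS from vertex 4 to find shortest path to 1:
  vertex 2 reached at distance 1
  vertex 6 reached at distance 1
  vertex 3 reached at distance 2
  vertex 5 reached at distance 2
  vertex 1 reached at distance 2

Step 3: Shortest path: 4 -> 6 -> 1
Path length: 2 edges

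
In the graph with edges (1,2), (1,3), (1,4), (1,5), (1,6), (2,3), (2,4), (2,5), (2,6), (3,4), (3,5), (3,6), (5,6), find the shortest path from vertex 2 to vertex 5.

Step 1: Build adjacency list:
  1: 2, 3, 4, 5, 6
  2: 1, 3, 4, 5, 6
  3: 1, 2, 4, 5, 6
  4: 1, 2, 3
  5: 1, 2, 3, 6
  6: 1, 2, 3, 5

Step 2: BFS from vertex 2 to find shortest path to 5:
  vertex 1 reached at distance 1
  vertex 3 reached at distance 1
  vertex 4 reached at distance 1
  vertex 5 reached at distance 1

Step 3: Shortest path: 2 -> 5
Path length: 1 edge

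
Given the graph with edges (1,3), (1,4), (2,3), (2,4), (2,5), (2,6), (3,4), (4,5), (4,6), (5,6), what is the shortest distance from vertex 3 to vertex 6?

Step 1: Build adjacency list:
  1: 3, 4
  2: 3, 4, 5, 6
  3: 1, 2, 4
  4: 1, 2, 3, 5, 6
  5: 2, 4, 6
  6: 2, 4, 5

Step 2: BFS from vertex 3 to find shortest path to 6:
  vertex 1 reached at distance 1
  vertex 2 reached at distance 1
  vertex 4 reached at distance 1
  vertex 5 reached at distance 2
  vertex 6 reached at distance 2

Step 3: Shortest path: 3 -> 2 -> 6
Path length: 2 edges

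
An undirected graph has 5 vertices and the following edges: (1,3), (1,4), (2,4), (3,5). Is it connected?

Step 1: Build adjacency list from edges:
  1: 3, 4
  2: 4
  3: 1, 5
  4: 1, 2
  5: 3

Step 2: Run BFS/DFS from vertex 1:
  Visited: {1, 3, 4, 5, 2}
  Reached 5 of 5 vertices

Step 3: All 5 vertices reached from vertex 1, so the graph is connected.
Answer: Yes, the graph is connected.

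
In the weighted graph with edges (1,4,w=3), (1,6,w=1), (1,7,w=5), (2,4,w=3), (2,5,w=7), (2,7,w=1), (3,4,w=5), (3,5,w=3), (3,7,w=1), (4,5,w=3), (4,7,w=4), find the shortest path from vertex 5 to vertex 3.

Step 1: Build adjacency list with weights:
  1: 4(w=3), 6(w=1), 7(w=5)
  2: 4(w=3), 5(w=7), 7(w=1)
  3: 4(w=5), 5(w=3), 7(w=1)
  4: 1(w=3), 2(w=3), 3(w=5), 5(w=3), 7(w=4)
  5: 2(w=7), 3(w=3), 4(w=3)
  6: 1(w=1)
  7: 1(w=5), 2(w=1), 3(w=1), 4(w=4)

Step 2: Apply Dijkstra's algorithm from vertex 5:
  Visit vertex 5 (distance=0)
    Update dist[2] = 7
    Update dist[3] = 3
    Update dist[4] = 3
  Visit vertex 3 (distance=3)
    Update dist[7] = 4

Step 3: Shortest path: 5 -> 3
Total weight: 3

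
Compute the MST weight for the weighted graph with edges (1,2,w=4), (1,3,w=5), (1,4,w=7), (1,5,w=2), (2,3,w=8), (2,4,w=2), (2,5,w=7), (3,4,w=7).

Apply Kruskal's algorithm (sort edges by weight, add if no cycle):

Sorted edges by weight:
  (1,5) w=2
  (2,4) w=2
  (1,2) w=4
  (1,3) w=5
  (1,4) w=7
  (2,5) w=7
  (3,4) w=7
  (2,3) w=8

Add edge (1,5) w=2 -- no cycle. Running total: 2
Add edge (2,4) w=2 -- no cycle. Running total: 4
Add edge (1,2) w=4 -- no cycle. Running total: 8
Add edge (1,3) w=5 -- no cycle. Running total: 13

MST edges: (1,5,w=2), (2,4,w=2), (1,2,w=4), (1,3,w=5)
Total MST weight: 2 + 2 + 4 + 5 = 13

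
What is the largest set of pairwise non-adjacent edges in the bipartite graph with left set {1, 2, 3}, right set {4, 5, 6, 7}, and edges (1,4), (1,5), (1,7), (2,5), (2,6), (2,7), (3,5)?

Step 1: List the neighbors of each left vertex:
  1: 4, 5, 7
  2: 5, 6, 7
  3: 5

Step 2: Greedily match left vertices, then look for augmenting paths:
  Match 1 -- 4
  Match 2 -- 6
  Match 3 -- 5
  No augmenting path remains.

Step 3: Verify this is maximum:
  Matching size 3 = min(|L|, |R|) = min(3, 4), which is an upper bound, so this matching is maximum.

Maximum matching: {(1,4), (2,6), (3,5)}
Size: 3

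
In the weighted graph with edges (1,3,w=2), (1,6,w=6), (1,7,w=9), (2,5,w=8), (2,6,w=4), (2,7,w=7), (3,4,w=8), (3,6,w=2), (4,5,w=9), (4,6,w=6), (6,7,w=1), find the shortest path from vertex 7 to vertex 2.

Step 1: Build adjacency list with weights:
  1: 3(w=2), 6(w=6), 7(w=9)
  2: 5(w=8), 6(w=4), 7(w=7)
  3: 1(w=2), 4(w=8), 6(w=2)
  4: 3(w=8), 5(w=9), 6(w=6)
  5: 2(w=8), 4(w=9)
  6: 1(w=6), 2(w=4), 3(w=2), 4(w=6), 7(w=1)
  7: 1(w=9), 2(w=7), 6(w=1)

Step 2: Apply Dijkstra's algorithm from vertex 7:
  Visit vertex 7 (distance=0)
    Update dist[1] = 9
    Update dist[2] = 7
    Update dist[6] = 1
  Visit vertex 6 (distance=1)
    Update dist[1] = 7
    Update dist[2] = 5
    Update dist[3] = 3
    Update dist[4] = 7
  Visit vertex 3 (distance=3)
    Update dist[1] = 5
  Visit vertex 1 (distance=5)
  Visit vertex 2 (distance=5)
    Update dist[5] = 13

Step 3: Shortest path: 7 -> 6 -> 2
Total weight: 1 + 4 = 5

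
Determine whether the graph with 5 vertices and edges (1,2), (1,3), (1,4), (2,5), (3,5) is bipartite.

Step 1: Attempt 2-coloring using BFS:
  Start at vertex 1, assign color 0
  Color vertex 2 with color 1 (neighbor of 1)
  Color vertex 3 with color 1 (neighbor of 1)
  Color vertex 4 with color 1 (neighbor of 1)
  Color vertex 5 with color 0 (neighbor of 2)

Step 2: 2-coloring succeeded. No conflicts found.
  Set A (color 0): {1, 5}
  Set B (color 1): {2, 3, 4}

The graph is bipartite with partition {1, 5}, {2, 3, 4}.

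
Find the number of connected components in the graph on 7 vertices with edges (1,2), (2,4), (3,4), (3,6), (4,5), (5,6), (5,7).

Step 1: Build adjacency list from edges:
  1: 2
  2: 1, 4
  3: 4, 6
  4: 2, 3, 5
  5: 4, 6, 7
  6: 3, 5
  7: 5

Step 2: Run BFS/DFS from vertex 1:
  Visited: {1, 2, 4, 3, 5, 6, 7}
  Reached 7 of 7 vertices

Step 3: All 7 vertices reached from vertex 1, so the graph is connected.
Number of connected components: 1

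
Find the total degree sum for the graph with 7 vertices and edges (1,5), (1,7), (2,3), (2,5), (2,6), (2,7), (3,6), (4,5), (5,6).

Step 1: Count edges incident to each vertex:
  deg(1) = 2 (neighbors: 5, 7)
  deg(2) = 4 (neighbors: 3, 5, 6, 7)
  deg(3) = 2 (neighbors: 2, 6)
  deg(4) = 1 (neighbors: 5)
  deg(5) = 4 (neighbors: 1, 2, 4, 6)
  deg(6) = 3 (neighbors: 2, 3, 5)
  deg(7) = 2 (neighbors: 1, 2)

Step 2: Sum all degrees:
  2 + 4 + 2 + 1 + 4 + 3 + 2 = 18

Verification: sum of degrees = 2 * |E| = 2 * 9 = 18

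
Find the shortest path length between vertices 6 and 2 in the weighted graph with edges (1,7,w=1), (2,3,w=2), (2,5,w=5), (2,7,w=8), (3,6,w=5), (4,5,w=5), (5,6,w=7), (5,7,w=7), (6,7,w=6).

Step 1: Build adjacency list with weights:
  1: 7(w=1)
  2: 3(w=2), 5(w=5), 7(w=8)
  3: 2(w=2), 6(w=5)
  4: 5(w=5)
  5: 2(w=5), 4(w=5), 6(w=7), 7(w=7)
  6: 3(w=5), 5(w=7), 7(w=6)
  7: 1(w=1), 2(w=8), 5(w=7), 6(w=6)

Step 2: Apply Dijkstra's algorithm from vertex 6:
  Visit vertex 6 (distance=0)
    Update dist[3] = 5
    Update dist[5] = 7
    Update dist[7] = 6
  Visit vertex 3 (distance=5)
    Update dist[2] = 7
  Visit vertex 7 (distance=6)
    Update dist[1] = 7
  Visit vertex 1 (distance=7)
  Visit vertex 2 (distance=7)

Step 3: Shortest path: 6 -> 3 -> 2
Total weight: 5 + 2 = 7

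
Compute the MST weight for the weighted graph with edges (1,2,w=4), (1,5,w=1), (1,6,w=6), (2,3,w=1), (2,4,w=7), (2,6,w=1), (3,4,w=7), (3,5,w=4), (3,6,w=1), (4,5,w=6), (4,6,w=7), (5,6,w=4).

Apply Kruskal's algorithm (sort edges by weight, add if no cycle):

Sorted edges by weight:
  (1,5) w=1
  (2,3) w=1
  (2,6) w=1
  (3,6) w=1
  (1,2) w=4
  (3,5) w=4
  (5,6) w=4
  (1,6) w=6
  (4,5) w=6
  (2,4) w=7
  (3,4) w=7
  (4,6) w=7

Add edge (1,5) w=1 -- no cycle. Running total: 1
Add edge (2,3) w=1 -- no cycle. Running total: 2
Add edge (2,6) w=1 -- no cycle. Running total: 3
Skip edge (3,6) w=1 -- would create cycle
Add edge (1,2) w=4 -- no cycle. Running total: 7
Skip edge (3,5) w=4 -- would create cycle
Skip edge (5,6) w=4 -- would create cycle
Skip edge (1,6) w=6 -- would create cycle
Add edge (4,5) w=6 -- no cycle. Running total: 13

MST edges: (1,5,w=1), (2,3,w=1), (2,6,w=1), (1,2,w=4), (4,5,w=6)
Total MST weight: 1 + 1 + 1 + 4 + 6 = 13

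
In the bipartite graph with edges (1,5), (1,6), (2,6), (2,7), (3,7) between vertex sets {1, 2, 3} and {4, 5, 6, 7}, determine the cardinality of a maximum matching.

Step 1: List the neighbors of each left vertex:
  1: 5, 6
  2: 6, 7
  3: 7

Step 2: Greedily match left vertices, then look for augmenting paths:
  Match 1 -- 5
  Match 2 -- 6
  Match 3 -- 7
  No augmenting path remains.

Step 3: Verify this is maximum:
  Matching size 3 = min(|L|, |R|) = min(3, 4), which is an upper bound, so this matching is maximum.

Maximum matching: {(1,5), (2,6), (3,7)}
Size: 3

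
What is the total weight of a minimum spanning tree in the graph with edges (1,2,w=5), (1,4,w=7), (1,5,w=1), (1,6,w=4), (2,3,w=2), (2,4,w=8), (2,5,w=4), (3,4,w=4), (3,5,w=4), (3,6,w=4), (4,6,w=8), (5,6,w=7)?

Apply Kruskal's algorithm (sort edges by weight, add if no cycle):

Sorted edges by weight:
  (1,5) w=1
  (2,3) w=2
  (1,6) w=4
  (2,5) w=4
  (3,5) w=4
  (3,4) w=4
  (3,6) w=4
  (1,2) w=5
  (1,4) w=7
  (5,6) w=7
  (2,4) w=8
  (4,6) w=8

Add edge (1,5) w=1 -- no cycle. Running total: 1
Add edge (2,3) w=2 -- no cycle. Running total: 3
Add edge (1,6) w=4 -- no cycle. Running total: 7
Add edge (2,5) w=4 -- no cycle. Running total: 11
Skip edge (3,5) w=4 -- would create cycle
Add edge (3,4) w=4 -- no cycle. Running total: 15

MST edges: (1,5,w=1), (2,3,w=2), (1,6,w=4), (2,5,w=4), (3,4,w=4)
Total MST weight: 1 + 2 + 4 + 4 + 4 = 15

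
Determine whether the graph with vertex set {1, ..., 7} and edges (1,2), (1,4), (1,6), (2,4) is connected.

Step 1: Build adjacency list from edges:
  1: 2, 4, 6
  2: 1, 4
  3: (none)
  4: 1, 2
  5: (none)
  6: 1
  7: (none)

Step 2: Run BFS/DFS from vertex 1:
  Visited: {1, 2, 4, 6}
  Reached 4 of 7 vertices

Step 3: Only 4 of 7 vertices reached. Graph is disconnected.
Connected components: {1, 2, 4, 6}, {3}, {5}, {7}
Answer: No, the graph is not connected (4 components).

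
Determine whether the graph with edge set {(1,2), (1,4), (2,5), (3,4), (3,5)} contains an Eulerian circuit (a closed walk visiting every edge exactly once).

Step 1: Find the degree of each vertex:
  deg(1) = 2
  deg(2) = 2
  deg(3) = 2
  deg(4) = 2
  deg(5) = 2

Step 2: Count vertices with odd degree:
  All vertices have even degree (0 odd-degree vertices)

Step 3: Apply Euler's theorem:
  - Eulerian circuit exists iff graph is connected and all vertices have even degree
  - Eulerian path exists iff graph is connected and has 0 or 2 odd-degree vertices

Graph is connected with 0 odd-degree vertices.
Both Eulerian circuit and Eulerian path exist.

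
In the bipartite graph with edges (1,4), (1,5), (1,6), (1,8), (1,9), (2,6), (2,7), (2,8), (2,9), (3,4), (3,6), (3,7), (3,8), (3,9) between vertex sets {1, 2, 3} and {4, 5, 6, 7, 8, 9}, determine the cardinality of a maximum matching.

Step 1: List the neighbors of each left vertex:
  1: 4, 5, 6, 8, 9
  2: 6, 7, 8, 9
  3: 4, 6, 7, 8, 9

Step 2: Greedily match left vertices, then look for augmenting paths:
  Match 1 -- 4
  Match 2 -- 6
  Match 3 -- 7
  No augmenting path remains.

Step 3: Verify this is maximum:
  Matching size 3 = min(|L|, |R|) = min(3, 6), which is an upper bound, so this matching is maximum.

Maximum matching: {(1,4), (2,6), (3,7)}
Size: 3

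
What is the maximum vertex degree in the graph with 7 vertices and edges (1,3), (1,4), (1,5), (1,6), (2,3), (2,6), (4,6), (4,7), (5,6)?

Step 1: Count edges incident to each vertex:
  deg(1) = 4 (neighbors: 3, 4, 5, 6)
  deg(2) = 2 (neighbors: 3, 6)
  deg(3) = 2 (neighbors: 1, 2)
  deg(4) = 3 (neighbors: 1, 6, 7)
  deg(5) = 2 (neighbors: 1, 6)
  deg(6) = 4 (neighbors: 1, 2, 4, 5)
  deg(7) = 1 (neighbors: 4)

Step 2: Find maximum:
  max(4, 2, 2, 3, 2, 4, 1) = 4 (vertex 1)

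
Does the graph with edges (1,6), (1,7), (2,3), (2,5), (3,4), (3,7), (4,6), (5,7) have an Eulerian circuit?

Step 1: Find the degree of each vertex:
  deg(1) = 2
  deg(2) = 2
  deg(3) = 3
  deg(4) = 2
  deg(5) = 2
  deg(6) = 2
  deg(7) = 3

Step 2: Count vertices with odd degree:
  Odd-degree vertices: 3, 7 (2 total)

Step 3: Apply Euler's theorem:
  - Eulerian circuit exists iff graph is connected and all vertices have even degree
  - Eulerian path exists iff graph is connected and has 0 or 2 odd-degree vertices

Graph is connected with exactly 2 odd-degree vertices (3, 7).
Eulerian path exists (starting and ending at the odd-degree vertices), but no Eulerian circuit.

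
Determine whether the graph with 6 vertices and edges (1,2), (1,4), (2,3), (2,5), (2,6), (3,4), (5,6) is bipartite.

Step 1: Attempt 2-coloring using BFS:
  Start at vertex 1, assign color 0
  Color vertex 2 with color 1 (neighbor of 1)
  Color vertex 4 with color 1 (neighbor of 1)
  Color vertex 3 with color 0 (neighbor of 2)
  Color vertex 5 with color 0 (neighbor of 2)
  Color vertex 6 with color 0 (neighbor of 2)

Step 2: Conflict found! Vertices 5 and 6 are adjacent but have the same color.
This means the graph contains an odd cycle.

The graph is NOT bipartite.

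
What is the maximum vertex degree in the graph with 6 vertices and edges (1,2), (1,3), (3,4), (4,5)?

Step 1: Count edges incident to each vertex:
  deg(1) = 2 (neighbors: 2, 3)
  deg(2) = 1 (neighbors: 1)
  deg(3) = 2 (neighbors: 1, 4)
  deg(4) = 2 (neighbors: 3, 5)
  deg(5) = 1 (neighbors: 4)
  deg(6) = 0 (neighbors: none)

Step 2: Find maximum:
  max(2, 1, 2, 2, 1, 0) = 2 (vertex 1)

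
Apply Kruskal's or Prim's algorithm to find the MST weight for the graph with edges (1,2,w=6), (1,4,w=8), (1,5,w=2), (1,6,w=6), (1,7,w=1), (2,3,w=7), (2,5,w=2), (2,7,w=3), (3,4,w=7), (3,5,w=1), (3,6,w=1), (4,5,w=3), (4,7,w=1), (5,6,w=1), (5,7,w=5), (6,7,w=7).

Apply Kruskal's algorithm (sort edges by weight, add if no cycle):

Sorted edges by weight:
  (1,7) w=1
  (3,5) w=1
  (3,6) w=1
  (4,7) w=1
  (5,6) w=1
  (1,5) w=2
  (2,5) w=2
  (2,7) w=3
  (4,5) w=3
  (5,7) w=5
  (1,2) w=6
  (1,6) w=6
  (2,3) w=7
  (3,4) w=7
  (6,7) w=7
  (1,4) w=8

Add edge (1,7) w=1 -- no cycle. Running total: 1
Add edge (3,5) w=1 -- no cycle. Running total: 2
Add edge (3,6) w=1 -- no cycle. Running total: 3
Add edge (4,7) w=1 -- no cycle. Running total: 4
Skip edge (5,6) w=1 -- would create cycle
Add edge (1,5) w=2 -- no cycle. Running total: 6
Add edge (2,5) w=2 -- no cycle. Running total: 8

MST edges: (1,7,w=1), (3,5,w=1), (3,6,w=1), (4,7,w=1), (1,5,w=2), (2,5,w=2)
Total MST weight: 1 + 1 + 1 + 1 + 2 + 2 = 8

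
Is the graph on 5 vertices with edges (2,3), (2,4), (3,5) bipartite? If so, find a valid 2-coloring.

Step 1: Attempt 2-coloring using BFS:
  Start at vertex 1, assign color 0
  Start new component at vertex 2, assign color 0
  Color vertex 3 with color 1 (neighbor of 2)
  Color vertex 4 with color 1 (neighbor of 2)
  Color vertex 5 with color 0 (neighbor of 3)

Step 2: 2-coloring succeeded. No conflicts found.
  Set A (color 0): {1, 2, 5}
  Set B (color 1): {3, 4}

The graph is bipartite with partition {1, 2, 5}, {3, 4}.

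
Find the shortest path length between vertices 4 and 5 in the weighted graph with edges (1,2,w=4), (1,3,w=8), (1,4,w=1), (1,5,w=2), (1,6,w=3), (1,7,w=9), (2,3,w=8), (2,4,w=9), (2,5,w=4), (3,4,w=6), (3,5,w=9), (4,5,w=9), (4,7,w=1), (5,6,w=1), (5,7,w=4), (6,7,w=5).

Step 1: Build adjacency list with weights:
  1: 2(w=4), 3(w=8), 4(w=1), 5(w=2), 6(w=3), 7(w=9)
  2: 1(w=4), 3(w=8), 4(w=9), 5(w=4)
  3: 1(w=8), 2(w=8), 4(w=6), 5(w=9)
  4: 1(w=1), 2(w=9), 3(w=6), 5(w=9), 7(w=1)
  5: 1(w=2), 2(w=4), 3(w=9), 4(w=9), 6(w=1), 7(w=4)
  6: 1(w=3), 5(w=1), 7(w=5)
  7: 1(w=9), 4(w=1), 5(w=4), 6(w=5)

Step 2: Apply Dijkstra's algorithm from vertex 4:
  Visit vertex 4 (distance=0)
    Update dist[1] = 1
    Update dist[2] = 9
    Update dist[3] = 6
    Update dist[5] = 9
    Update dist[7] = 1
  Visit vertex 1 (distance=1)
    Update dist[2] = 5
    Update dist[5] = 3
    Update dist[6] = 4
  Visit vertex 7 (distance=1)
  Visit vertex 5 (distance=3)

Step 3: Shortest path: 4 -> 1 -> 5
Total weight: 1 + 2 = 3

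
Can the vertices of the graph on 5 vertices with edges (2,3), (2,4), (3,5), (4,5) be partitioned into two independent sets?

Step 1: Attempt 2-coloring using BFS:
  Start at vertex 1, assign color 0
  Start new component at vertex 2, assign color 0
  Color vertex 3 with color 1 (neighbor of 2)
  Color vertex 4 with color 1 (neighbor of 2)
  Color vertex 5 with color 0 (neighbor of 3)

Step 2: 2-coloring succeeded. No conflicts found.
  Set A (color 0): {1, 2, 5}
  Set B (color 1): {3, 4}

The graph is bipartite with partition {1, 2, 5}, {3, 4}.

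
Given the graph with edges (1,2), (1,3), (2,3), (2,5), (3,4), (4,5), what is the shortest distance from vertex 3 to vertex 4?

Step 1: Build adjacency list:
  1: 2, 3
  2: 1, 3, 5
  3: 1, 2, 4
  4: 3, 5
  5: 2, 4

Step 2: BFS from vertex 3 to find shortest path to 4:
  vertex 1 reached at distance 1
  vertex 2 reached at distance 1
  vertex 4 reached at distance 1

Step 3: Shortest path: 3 -> 4
Path length: 1 edge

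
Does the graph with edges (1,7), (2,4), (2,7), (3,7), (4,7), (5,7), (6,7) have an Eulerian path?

Step 1: Find the degree of each vertex:
  deg(1) = 1
  deg(2) = 2
  deg(3) = 1
  deg(4) = 2
  deg(5) = 1
  deg(6) = 1
  deg(7) = 6

Step 2: Count vertices with odd degree:
  Odd-degree vertices: 1, 3, 5, 6 (4 total)

Step 3: Apply Euler's theorem:
  - Eulerian circuit exists iff graph is connected and all vertices have even degree
  - Eulerian path exists iff graph is connected and has 0 or 2 odd-degree vertices

Graph has 4 odd-degree vertices (need 0 or 2).
Neither Eulerian path nor Eulerian circuit exists.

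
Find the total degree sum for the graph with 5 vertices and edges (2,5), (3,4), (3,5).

Step 1: Count edges incident to each vertex:
  deg(1) = 0 (neighbors: none)
  deg(2) = 1 (neighbors: 5)
  deg(3) = 2 (neighbors: 4, 5)
  deg(4) = 1 (neighbors: 3)
  deg(5) = 2 (neighbors: 2, 3)

Step 2: Sum all degrees:
  0 + 1 + 2 + 1 + 2 = 6

Verification: sum of degrees = 2 * |E| = 2 * 3 = 6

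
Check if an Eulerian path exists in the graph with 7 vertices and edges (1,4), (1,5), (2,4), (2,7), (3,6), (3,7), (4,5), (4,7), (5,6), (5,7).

Step 1: Find the degree of each vertex:
  deg(1) = 2
  deg(2) = 2
  deg(3) = 2
  deg(4) = 4
  deg(5) = 4
  deg(6) = 2
  deg(7) = 4

Step 2: Count vertices with odd degree:
  All vertices have even degree (0 odd-degree vertices)

Step 3: Apply Euler's theorem:
  - Eulerian circuit exists iff graph is connected and all vertices have even degree
  - Eulerian path exists iff graph is connected and has 0 or 2 odd-degree vertices

Graph is connected with 0 odd-degree vertices.
Both Eulerian circuit and Eulerian path exist.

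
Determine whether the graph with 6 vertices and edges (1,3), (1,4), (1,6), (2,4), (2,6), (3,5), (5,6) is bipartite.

Step 1: Attempt 2-coloring using BFS:
  Start at vertex 1, assign color 0
  Color vertex 3 with color 1 (neighbor of 1)
  Color vertex 4 with color 1 (neighbor of 1)
  Color vertex 6 with color 1 (neighbor of 1)
  Color vertex 5 with color 0 (neighbor of 3)
  Color vertex 2 with color 0 (neighbor of 4)

Step 2: 2-coloring succeeded. No conflicts found.
  Set A (color 0): {1, 2, 5}
  Set B (color 1): {3, 4, 6}

The graph is bipartite with partition {1, 2, 5}, {3, 4, 6}.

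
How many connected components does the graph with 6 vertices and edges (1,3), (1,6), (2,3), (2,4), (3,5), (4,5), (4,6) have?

Step 1: Build adjacency list from edges:
  1: 3, 6
  2: 3, 4
  3: 1, 2, 5
  4: 2, 5, 6
  5: 3, 4
  6: 1, 4

Step 2: Run BFS/DFS from vertex 1:
  Visited: {1, 3, 6, 2, 5, 4}
  Reached 6 of 6 vertices

Step 3: All 6 vertices reached from vertex 1, so the graph is connected.
Number of connected components: 1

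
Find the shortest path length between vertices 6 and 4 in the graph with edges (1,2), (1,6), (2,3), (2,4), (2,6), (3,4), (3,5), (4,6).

Step 1: Build adjacency list:
  1: 2, 6
  2: 1, 3, 4, 6
  3: 2, 4, 5
  4: 2, 3, 6
  5: 3
  6: 1, 2, 4

Step 2: BFS from vertex 6 to find shortest path to 4:
  vertex 1 reached at distance 1
  vertex 2 reached at distance 1
  vertex 4 reached at distance 1

Step 3: Shortest path: 6 -> 4
Path length: 1 edge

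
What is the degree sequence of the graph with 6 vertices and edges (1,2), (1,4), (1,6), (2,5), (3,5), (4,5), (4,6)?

Step 1: Count edges incident to each vertex:
  deg(1) = 3 (neighbors: 2, 4, 6)
  deg(2) = 2 (neighbors: 1, 5)
  deg(3) = 1 (neighbors: 5)
  deg(4) = 3 (neighbors: 1, 5, 6)
  deg(5) = 3 (neighbors: 2, 3, 4)
  deg(6) = 2 (neighbors: 1, 4)

Step 2: Sort degrees in non-increasing order:
  Degrees: [3, 2, 1, 3, 3, 2] -> sorted: [3, 3, 3, 2, 2, 1]

Degree sequence: [3, 3, 3, 2, 2, 1]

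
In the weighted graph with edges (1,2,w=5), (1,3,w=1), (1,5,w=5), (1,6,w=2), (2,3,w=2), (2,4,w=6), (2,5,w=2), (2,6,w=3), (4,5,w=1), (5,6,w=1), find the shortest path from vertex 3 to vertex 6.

Step 1: Build adjacency list with weights:
  1: 2(w=5), 3(w=1), 5(w=5), 6(w=2)
  2: 1(w=5), 3(w=2), 4(w=6), 5(w=2), 6(w=3)
  3: 1(w=1), 2(w=2)
  4: 2(w=6), 5(w=1)
  5: 1(w=5), 2(w=2), 4(w=1), 6(w=1)
  6: 1(w=2), 2(w=3), 5(w=1)

Step 2: Apply Dijkstra's algorithm from vertex 3:
  Visit vertex 3 (distance=0)
    Update dist[1] = 1
    Update dist[2] = 2
  Visit vertex 1 (distance=1)
    Update dist[5] = 6
    Update dist[6] = 3
  Visit vertex 2 (distance=2)
    Update dist[4] = 8
    Update dist[5] = 4
  Visit vertex 6 (distance=3)

Step 3: Shortest path: 3 -> 1 -> 6
Total weight: 1 + 2 = 3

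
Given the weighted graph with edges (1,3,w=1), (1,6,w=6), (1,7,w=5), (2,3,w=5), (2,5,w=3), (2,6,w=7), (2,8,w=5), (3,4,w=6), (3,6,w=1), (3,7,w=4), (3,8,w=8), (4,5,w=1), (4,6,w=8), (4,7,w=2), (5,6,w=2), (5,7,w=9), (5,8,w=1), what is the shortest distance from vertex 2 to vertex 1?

Step 1: Build adjacency list with weights:
  1: 3(w=1), 6(w=6), 7(w=5)
  2: 3(w=5), 5(w=3), 6(w=7), 8(w=5)
  3: 1(w=1), 2(w=5), 4(w=6), 6(w=1), 7(w=4), 8(w=8)
  4: 3(w=6), 5(w=1), 6(w=8), 7(w=2)
  5: 2(w=3), 4(w=1), 6(w=2), 7(w=9), 8(w=1)
  6: 1(w=6), 2(w=7), 3(w=1), 4(w=8), 5(w=2)
  7: 1(w=5), 3(w=4), 4(w=2), 5(w=9)
  8: 2(w=5), 3(w=8), 5(w=1)

Step 2: Apply Dijkstra's algorithm from vertex 2:
  Visit vertex 2 (distance=0)
    Update dist[3] = 5
    Update dist[5] = 3
    Update dist[6] = 7
    Update dist[8] = 5
  Visit vertex 5 (distance=3)
    Update dist[4] = 4
    Update dist[6] = 5
    Update dist[7] = 12
    Update dist[8] = 4
  Visit vertex 4 (distance=4)
    Update dist[7] = 6
  Visit vertex 8 (distance=4)
  Visit vertex 3 (distance=5)
    Update dist[1] = 6
  Visit vertex 6 (distance=5)
  Visit vertex 1 (distance=6)

Step 3: Shortest path: 2 -> 3 -> 1
Total weight: 5 + 1 = 6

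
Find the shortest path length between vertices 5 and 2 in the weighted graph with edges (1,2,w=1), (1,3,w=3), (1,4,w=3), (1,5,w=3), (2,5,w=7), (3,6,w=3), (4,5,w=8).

Step 1: Build adjacency list with weights:
  1: 2(w=1), 3(w=3), 4(w=3), 5(w=3)
  2: 1(w=1), 5(w=7)
  3: 1(w=3), 6(w=3)
  4: 1(w=3), 5(w=8)
  5: 1(w=3), 2(w=7), 4(w=8)
  6: 3(w=3)

Step 2: Apply Dijkstra's algorithm from vertex 5:
  Visit vertex 5 (distance=0)
    Update dist[1] = 3
    Update dist[2] = 7
    Update dist[4] = 8
  Visit vertex 1 (distance=3)
    Update dist[2] = 4
    Update dist[3] = 6
    Update dist[4] = 6
  Visit vertex 2 (distance=4)

Step 3: Shortest path: 5 -> 1 -> 2
Total weight: 3 + 1 = 4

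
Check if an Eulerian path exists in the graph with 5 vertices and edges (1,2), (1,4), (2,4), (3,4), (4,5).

Step 1: Find the degree of each vertex:
  deg(1) = 2
  deg(2) = 2
  deg(3) = 1
  deg(4) = 4
  deg(5) = 1

Step 2: Count vertices with odd degree:
  Odd-degree vertices: 3, 5 (2 total)

Step 3: Apply Euler's theorem:
  - Eulerian circuit exists iff graph is connected and all vertices have even degree
  - Eulerian path exists iff graph is connected and has 0 or 2 odd-degree vertices

Graph is connected with exactly 2 odd-degree vertices (3, 5).
Eulerian path exists (starting and ending at the odd-degree vertices), but no Eulerian circuit.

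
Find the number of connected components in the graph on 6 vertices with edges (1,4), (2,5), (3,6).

Step 1: Build adjacency list from edges:
  1: 4
  2: 5
  3: 6
  4: 1
  5: 2
  6: 3

Step 2: Run BFS/DFS from vertex 1:
  Visited: {1, 4}
  Reached 2 of 6 vertices

Step 3: Only 2 of 6 vertices reached. Graph is disconnected.
Connected components: {1, 4}, {2, 5}, {3, 6}
Number of connected components: 3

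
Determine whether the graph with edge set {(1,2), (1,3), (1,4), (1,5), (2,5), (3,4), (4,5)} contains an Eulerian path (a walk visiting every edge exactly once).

Step 1: Find the degree of each vertex:
  deg(1) = 4
  deg(2) = 2
  deg(3) = 2
  deg(4) = 3
  deg(5) = 3

Step 2: Count vertices with odd degree:
  Odd-degree vertices: 4, 5 (2 total)

Step 3: Apply Euler's theorem:
  - Eulerian circuit exists iff graph is connected and all vertices have even degree
  - Eulerian path exists iff graph is connected and has 0 or 2 odd-degree vertices

Graph is connected with exactly 2 odd-degree vertices (4, 5).
Eulerian path exists (starting and ending at the odd-degree vertices), but no Eulerian circuit.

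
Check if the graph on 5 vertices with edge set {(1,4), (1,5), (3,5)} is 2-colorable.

Step 1: Attempt 2-coloring using BFS:
  Start at vertex 1, assign color 0
  Color vertex 4 with color 1 (neighbor of 1)
  Color vertex 5 with color 1 (neighbor of 1)
  Color vertex 3 with color 0 (neighbor of 5)
  Start new component at vertex 2, assign color 0

Step 2: 2-coloring succeeded. No conflicts found.
  Set A (color 0): {1, 2, 3}
  Set B (color 1): {4, 5}

The graph is bipartite with partition {1, 2, 3}, {4, 5}.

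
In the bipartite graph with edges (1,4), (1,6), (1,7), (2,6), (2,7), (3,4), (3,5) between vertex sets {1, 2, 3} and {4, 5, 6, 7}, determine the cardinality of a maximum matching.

Step 1: List the neighbors of each left vertex:
  1: 4, 6, 7
  2: 6, 7
  3: 4, 5

Step 2: Greedily match left vertices, then look for augmenting paths:
  Match 1 -- 4
  Match 2 -- 6
  Match 3 -- 5
  No augmenting path remains.

Step 3: Verify this is maximum:
  Matching size 3 = min(|L|, |R|) = min(3, 4), which is an upper bound, so this matching is maximum.

Maximum matching: {(1,4), (2,6), (3,5)}
Size: 3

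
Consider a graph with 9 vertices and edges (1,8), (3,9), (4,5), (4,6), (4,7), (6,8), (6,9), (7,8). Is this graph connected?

Step 1: Build adjacency list from edges:
  1: 8
  2: (none)
  3: 9
  4: 5, 6, 7
  5: 4
  6: 4, 8, 9
  7: 4, 8
  8: 1, 6, 7
  9: 3, 6

Step 2: Run BFS/DFS from vertex 1:
  Visited: {1, 8, 6, 7, 4, 9, 5, 3}
  Reached 8 of 9 vertices

Step 3: Only 8 of 9 vertices reached. Graph is disconnected.
Connected components: {1, 3, 4, 5, 6, 7, 8, 9}, {2}
Answer: No, the graph is not connected (2 components).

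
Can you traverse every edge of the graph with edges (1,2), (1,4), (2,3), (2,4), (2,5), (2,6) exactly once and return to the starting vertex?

Step 1: Find the degree of each vertex:
  deg(1) = 2
  deg(2) = 5
  deg(3) = 1
  deg(4) = 2
  deg(5) = 1
  deg(6) = 1

Step 2: Count vertices with odd degree:
  Odd-degree vertices: 2, 3, 5, 6 (4 total)

Step 3: Apply Euler's theorem:
  - Eulerian circuit exists iff graph is connected and all vertices have even degree
  - Eulerian path exists iff graph is connected and has 0 or 2 odd-degree vertices

Graph has 4 odd-degree vertices (need 0 or 2).
Neither Eulerian path nor Eulerian circuit exists.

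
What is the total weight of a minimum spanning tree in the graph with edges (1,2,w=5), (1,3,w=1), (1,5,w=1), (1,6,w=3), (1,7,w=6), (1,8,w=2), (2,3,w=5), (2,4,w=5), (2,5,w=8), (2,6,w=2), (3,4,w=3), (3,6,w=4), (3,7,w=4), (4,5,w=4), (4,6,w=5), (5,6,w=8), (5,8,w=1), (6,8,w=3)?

Apply Kruskal's algorithm (sort edges by weight, add if no cycle):

Sorted edges by weight:
  (1,3) w=1
  (1,5) w=1
  (5,8) w=1
  (1,8) w=2
  (2,6) w=2
  (1,6) w=3
  (3,4) w=3
  (6,8) w=3
  (3,7) w=4
  (3,6) w=4
  (4,5) w=4
  (1,2) w=5
  (2,4) w=5
  (2,3) w=5
  (4,6) w=5
  (1,7) w=6
  (2,5) w=8
  (5,6) w=8

Add edge (1,3) w=1 -- no cycle. Running total: 1
Add edge (1,5) w=1 -- no cycle. Running total: 2
Add edge (5,8) w=1 -- no cycle. Running total: 3
Skip edge (1,8) w=2 -- would create cycle
Add edge (2,6) w=2 -- no cycle. Running total: 5
Add edge (1,6) w=3 -- no cycle. Running total: 8
Add edge (3,4) w=3 -- no cycle. Running total: 11
Skip edge (6,8) w=3 -- would create cycle
Add edge (3,7) w=4 -- no cycle. Running total: 15

MST edges: (1,3,w=1), (1,5,w=1), (5,8,w=1), (2,6,w=2), (1,6,w=3), (3,4,w=3), (3,7,w=4)
Total MST weight: 1 + 1 + 1 + 2 + 3 + 3 + 4 = 15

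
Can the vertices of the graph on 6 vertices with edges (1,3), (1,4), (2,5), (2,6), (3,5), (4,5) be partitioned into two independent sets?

Step 1: Attempt 2-coloring using BFS:
  Start at vertex 1, assign color 0
  Color vertex 3 with color 1 (neighbor of 1)
  Color vertex 4 with color 1 (neighbor of 1)
  Color vertex 5 with color 0 (neighbor of 3)
  Color vertex 2 with color 1 (neighbor of 5)
  Color vertex 6 with color 0 (neighbor of 2)

Step 2: 2-coloring succeeded. No conflicts found.
  Set A (color 0): {1, 5, 6}
  Set B (color 1): {2, 3, 4}

The graph is bipartite with partition {1, 5, 6}, {2, 3, 4}.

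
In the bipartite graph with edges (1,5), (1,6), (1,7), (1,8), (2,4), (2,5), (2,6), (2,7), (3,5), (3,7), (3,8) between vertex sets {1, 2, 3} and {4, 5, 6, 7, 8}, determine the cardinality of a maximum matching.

Step 1: List the neighbors of each left vertex:
  1: 5, 6, 7, 8
  2: 4, 5, 6, 7
  3: 5, 7, 8

Step 2: Greedily match left vertices, then look for augmenting paths:
  Match 1 -- 5
  Match 2 -- 4
  Match 3 -- 7
  No augmenting path remains.

Step 3: Verify this is maximum:
  Matching size 3 = min(|L|, |R|) = min(3, 5), which is an upper bound, so this matching is maximum.

Maximum matching: {(1,5), (2,4), (3,7)}
Size: 3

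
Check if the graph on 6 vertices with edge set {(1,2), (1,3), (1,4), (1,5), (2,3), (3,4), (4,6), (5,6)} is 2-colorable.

Step 1: Attempt 2-coloring using BFS:
  Start at vertex 1, assign color 0
  Color vertex 2 with color 1 (neighbor of 1)
  Color vertex 3 with color 1 (neighbor of 1)
  Color vertex 4 with color 1 (neighbor of 1)
  Color vertex 5 with color 1 (neighbor of 1)

Step 2: Conflict found! Vertices 2 and 3 are adjacent but have the same color.
This means the graph contains an odd cycle.

The graph is NOT bipartite.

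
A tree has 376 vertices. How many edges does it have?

A tree on n vertices always has exactly n - 1 edges.
For n = 376: edges = 376 - 1 = 375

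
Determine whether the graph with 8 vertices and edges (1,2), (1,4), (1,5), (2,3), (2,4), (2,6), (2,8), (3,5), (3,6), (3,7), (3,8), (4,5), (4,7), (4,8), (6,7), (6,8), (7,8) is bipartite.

Step 1: Attempt 2-coloring using BFS:
  Start at vertex 1, assign color 0
  Color vertex 2 with color 1 (neighbor of 1)
  Color vertex 4 with color 1 (neighbor of 1)
  Color vertex 5 with color 1 (neighbor of 1)
  Color vertex 3 with color 0 (neighbor of 2)

Step 2: Conflict found! Vertices 2 and 4 are adjacent but have the same color.
This means the graph contains an odd cycle.

The graph is NOT bipartite.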